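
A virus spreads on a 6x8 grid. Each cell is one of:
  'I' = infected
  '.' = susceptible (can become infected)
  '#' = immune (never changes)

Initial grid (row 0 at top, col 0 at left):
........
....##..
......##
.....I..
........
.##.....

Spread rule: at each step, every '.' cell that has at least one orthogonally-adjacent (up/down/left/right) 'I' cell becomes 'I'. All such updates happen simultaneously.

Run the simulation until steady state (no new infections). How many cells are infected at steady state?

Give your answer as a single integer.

Answer: 42

Derivation:
Step 0 (initial): 1 infected
Step 1: +4 new -> 5 infected
Step 2: +6 new -> 11 infected
Step 3: +6 new -> 17 infected
Step 4: +6 new -> 23 infected
Step 5: +5 new -> 28 infected
Step 6: +5 new -> 33 infected
Step 7: +4 new -> 37 infected
Step 8: +2 new -> 39 infected
Step 9: +2 new -> 41 infected
Step 10: +1 new -> 42 infected
Step 11: +0 new -> 42 infected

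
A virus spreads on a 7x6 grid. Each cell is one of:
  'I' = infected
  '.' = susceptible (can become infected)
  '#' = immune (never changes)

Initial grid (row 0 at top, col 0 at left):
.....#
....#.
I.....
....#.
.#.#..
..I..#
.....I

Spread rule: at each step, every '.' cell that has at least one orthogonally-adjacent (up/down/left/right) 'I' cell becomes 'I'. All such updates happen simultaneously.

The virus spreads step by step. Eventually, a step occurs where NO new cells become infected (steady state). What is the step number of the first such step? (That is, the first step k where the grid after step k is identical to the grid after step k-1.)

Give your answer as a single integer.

Step 0 (initial): 3 infected
Step 1: +8 new -> 11 infected
Step 2: +10 new -> 21 infected
Step 3: +6 new -> 27 infected
Step 4: +4 new -> 31 infected
Step 5: +3 new -> 34 infected
Step 6: +2 new -> 36 infected
Step 7: +0 new -> 36 infected

Answer: 7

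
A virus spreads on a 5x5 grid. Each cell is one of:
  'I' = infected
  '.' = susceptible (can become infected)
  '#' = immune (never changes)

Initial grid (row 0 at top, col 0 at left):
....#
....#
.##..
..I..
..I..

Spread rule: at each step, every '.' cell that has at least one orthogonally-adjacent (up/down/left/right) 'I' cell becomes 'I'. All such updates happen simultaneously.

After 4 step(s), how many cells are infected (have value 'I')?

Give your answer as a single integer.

Step 0 (initial): 2 infected
Step 1: +4 new -> 6 infected
Step 2: +5 new -> 11 infected
Step 3: +3 new -> 14 infected
Step 4: +3 new -> 17 infected

Answer: 17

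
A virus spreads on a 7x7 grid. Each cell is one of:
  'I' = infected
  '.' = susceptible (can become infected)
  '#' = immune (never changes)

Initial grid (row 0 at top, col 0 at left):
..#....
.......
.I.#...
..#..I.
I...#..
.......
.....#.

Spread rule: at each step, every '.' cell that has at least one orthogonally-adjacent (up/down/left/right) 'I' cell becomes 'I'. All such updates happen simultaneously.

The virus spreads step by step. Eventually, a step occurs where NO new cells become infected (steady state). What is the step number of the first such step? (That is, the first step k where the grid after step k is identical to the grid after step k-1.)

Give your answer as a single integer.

Step 0 (initial): 3 infected
Step 1: +11 new -> 14 infected
Step 2: +12 new -> 26 infected
Step 3: +10 new -> 36 infected
Step 4: +7 new -> 43 infected
Step 5: +1 new -> 44 infected
Step 6: +0 new -> 44 infected

Answer: 6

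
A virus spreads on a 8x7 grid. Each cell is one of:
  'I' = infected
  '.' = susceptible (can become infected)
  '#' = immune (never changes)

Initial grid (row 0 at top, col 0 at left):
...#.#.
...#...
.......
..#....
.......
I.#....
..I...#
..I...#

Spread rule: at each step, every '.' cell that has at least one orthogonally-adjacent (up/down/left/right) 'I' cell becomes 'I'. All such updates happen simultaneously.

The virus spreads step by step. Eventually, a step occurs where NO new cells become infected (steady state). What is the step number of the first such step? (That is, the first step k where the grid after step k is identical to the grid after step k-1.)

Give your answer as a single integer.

Step 0 (initial): 3 infected
Step 1: +7 new -> 10 infected
Step 2: +6 new -> 16 infected
Step 3: +7 new -> 23 infected
Step 4: +5 new -> 28 infected
Step 5: +7 new -> 35 infected
Step 6: +5 new -> 40 infected
Step 7: +4 new -> 44 infected
Step 8: +3 new -> 47 infected
Step 9: +1 new -> 48 infected
Step 10: +1 new -> 49 infected
Step 11: +0 new -> 49 infected

Answer: 11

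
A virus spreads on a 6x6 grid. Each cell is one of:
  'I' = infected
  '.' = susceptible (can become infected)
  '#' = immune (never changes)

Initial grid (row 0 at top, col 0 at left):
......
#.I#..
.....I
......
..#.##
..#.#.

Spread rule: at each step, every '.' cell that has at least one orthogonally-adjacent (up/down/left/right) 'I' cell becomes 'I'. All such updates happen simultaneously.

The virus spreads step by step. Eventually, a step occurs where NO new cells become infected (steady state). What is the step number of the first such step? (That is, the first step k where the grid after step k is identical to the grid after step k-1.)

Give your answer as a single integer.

Answer: 7

Derivation:
Step 0 (initial): 2 infected
Step 1: +6 new -> 8 infected
Step 2: +8 new -> 16 infected
Step 3: +5 new -> 21 infected
Step 4: +3 new -> 24 infected
Step 5: +3 new -> 27 infected
Step 6: +1 new -> 28 infected
Step 7: +0 new -> 28 infected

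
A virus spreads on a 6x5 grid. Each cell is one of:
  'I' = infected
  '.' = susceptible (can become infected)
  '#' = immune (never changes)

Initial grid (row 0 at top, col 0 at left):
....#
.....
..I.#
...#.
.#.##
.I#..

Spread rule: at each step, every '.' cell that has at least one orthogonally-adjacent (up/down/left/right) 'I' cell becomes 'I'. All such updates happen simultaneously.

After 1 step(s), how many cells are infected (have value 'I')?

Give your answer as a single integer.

Answer: 7

Derivation:
Step 0 (initial): 2 infected
Step 1: +5 new -> 7 infected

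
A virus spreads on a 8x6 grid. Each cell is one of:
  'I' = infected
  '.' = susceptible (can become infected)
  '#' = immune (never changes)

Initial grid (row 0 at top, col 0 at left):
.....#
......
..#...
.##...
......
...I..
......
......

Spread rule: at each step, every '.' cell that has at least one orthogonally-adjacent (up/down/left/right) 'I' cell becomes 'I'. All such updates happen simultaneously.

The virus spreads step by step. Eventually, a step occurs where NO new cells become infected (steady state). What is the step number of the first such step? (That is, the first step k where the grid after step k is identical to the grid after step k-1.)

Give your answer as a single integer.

Answer: 9

Derivation:
Step 0 (initial): 1 infected
Step 1: +4 new -> 5 infected
Step 2: +8 new -> 13 infected
Step 3: +9 new -> 22 infected
Step 4: +7 new -> 29 infected
Step 5: +6 new -> 35 infected
Step 6: +5 new -> 40 infected
Step 7: +3 new -> 43 infected
Step 8: +1 new -> 44 infected
Step 9: +0 new -> 44 infected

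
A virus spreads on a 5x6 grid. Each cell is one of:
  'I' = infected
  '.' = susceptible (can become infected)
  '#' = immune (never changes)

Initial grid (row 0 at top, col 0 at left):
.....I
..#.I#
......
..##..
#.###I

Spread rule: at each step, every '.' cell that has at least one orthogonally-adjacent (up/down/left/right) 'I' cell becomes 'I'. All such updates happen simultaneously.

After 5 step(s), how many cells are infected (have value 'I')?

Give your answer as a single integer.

Step 0 (initial): 3 infected
Step 1: +4 new -> 7 infected
Step 2: +4 new -> 11 infected
Step 3: +2 new -> 13 infected
Step 4: +2 new -> 15 infected
Step 5: +4 new -> 19 infected

Answer: 19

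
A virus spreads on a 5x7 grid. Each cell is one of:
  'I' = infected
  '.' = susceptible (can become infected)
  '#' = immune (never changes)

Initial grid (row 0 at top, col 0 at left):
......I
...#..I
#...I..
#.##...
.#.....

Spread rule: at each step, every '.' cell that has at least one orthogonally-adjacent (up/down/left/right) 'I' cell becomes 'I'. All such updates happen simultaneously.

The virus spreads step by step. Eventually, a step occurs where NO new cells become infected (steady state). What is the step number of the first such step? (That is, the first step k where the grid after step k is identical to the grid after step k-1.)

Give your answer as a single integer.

Answer: 7

Derivation:
Step 0 (initial): 3 infected
Step 1: +7 new -> 10 infected
Step 2: +5 new -> 15 infected
Step 3: +6 new -> 21 infected
Step 4: +4 new -> 25 infected
Step 5: +2 new -> 27 infected
Step 6: +1 new -> 28 infected
Step 7: +0 new -> 28 infected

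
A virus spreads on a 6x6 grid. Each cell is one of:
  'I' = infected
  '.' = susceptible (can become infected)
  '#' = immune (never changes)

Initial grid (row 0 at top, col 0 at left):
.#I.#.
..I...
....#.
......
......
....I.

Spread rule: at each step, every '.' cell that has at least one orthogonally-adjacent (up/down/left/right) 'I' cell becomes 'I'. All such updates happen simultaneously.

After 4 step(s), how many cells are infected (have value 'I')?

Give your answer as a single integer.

Step 0 (initial): 3 infected
Step 1: +7 new -> 10 infected
Step 2: +9 new -> 19 infected
Step 3: +8 new -> 27 infected
Step 4: +5 new -> 32 infected

Answer: 32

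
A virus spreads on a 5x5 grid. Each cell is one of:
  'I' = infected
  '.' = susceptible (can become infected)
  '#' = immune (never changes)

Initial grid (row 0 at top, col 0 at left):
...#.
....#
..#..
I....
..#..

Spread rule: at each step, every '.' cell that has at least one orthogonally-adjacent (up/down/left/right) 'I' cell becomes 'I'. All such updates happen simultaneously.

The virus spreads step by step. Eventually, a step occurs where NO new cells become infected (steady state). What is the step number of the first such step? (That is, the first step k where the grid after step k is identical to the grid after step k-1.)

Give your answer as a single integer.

Step 0 (initial): 1 infected
Step 1: +3 new -> 4 infected
Step 2: +4 new -> 8 infected
Step 3: +3 new -> 11 infected
Step 4: +5 new -> 16 infected
Step 5: +4 new -> 20 infected
Step 6: +0 new -> 20 infected

Answer: 6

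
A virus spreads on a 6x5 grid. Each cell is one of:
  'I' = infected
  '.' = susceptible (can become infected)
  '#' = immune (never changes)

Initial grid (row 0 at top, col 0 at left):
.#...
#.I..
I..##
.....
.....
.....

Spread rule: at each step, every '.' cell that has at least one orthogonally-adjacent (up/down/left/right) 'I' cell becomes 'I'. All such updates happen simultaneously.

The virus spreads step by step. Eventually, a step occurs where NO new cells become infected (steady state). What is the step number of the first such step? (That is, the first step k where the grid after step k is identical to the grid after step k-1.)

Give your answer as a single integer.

Step 0 (initial): 2 infected
Step 1: +6 new -> 8 infected
Step 2: +5 new -> 13 infected
Step 3: +5 new -> 18 infected
Step 4: +4 new -> 22 infected
Step 5: +2 new -> 24 infected
Step 6: +1 new -> 25 infected
Step 7: +0 new -> 25 infected

Answer: 7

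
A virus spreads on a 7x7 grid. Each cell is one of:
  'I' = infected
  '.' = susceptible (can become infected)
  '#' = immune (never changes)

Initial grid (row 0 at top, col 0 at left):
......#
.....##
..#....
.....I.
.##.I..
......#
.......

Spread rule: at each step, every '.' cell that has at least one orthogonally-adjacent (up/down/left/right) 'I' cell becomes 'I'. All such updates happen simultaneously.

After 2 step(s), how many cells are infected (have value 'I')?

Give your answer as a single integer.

Step 0 (initial): 2 infected
Step 1: +6 new -> 8 infected
Step 2: +7 new -> 15 infected

Answer: 15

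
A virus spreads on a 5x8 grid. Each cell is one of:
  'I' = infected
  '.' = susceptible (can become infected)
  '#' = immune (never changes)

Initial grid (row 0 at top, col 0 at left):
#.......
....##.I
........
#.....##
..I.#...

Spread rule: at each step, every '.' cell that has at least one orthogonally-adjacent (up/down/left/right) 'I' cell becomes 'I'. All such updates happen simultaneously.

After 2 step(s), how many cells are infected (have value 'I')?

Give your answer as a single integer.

Answer: 14

Derivation:
Step 0 (initial): 2 infected
Step 1: +6 new -> 8 infected
Step 2: +6 new -> 14 infected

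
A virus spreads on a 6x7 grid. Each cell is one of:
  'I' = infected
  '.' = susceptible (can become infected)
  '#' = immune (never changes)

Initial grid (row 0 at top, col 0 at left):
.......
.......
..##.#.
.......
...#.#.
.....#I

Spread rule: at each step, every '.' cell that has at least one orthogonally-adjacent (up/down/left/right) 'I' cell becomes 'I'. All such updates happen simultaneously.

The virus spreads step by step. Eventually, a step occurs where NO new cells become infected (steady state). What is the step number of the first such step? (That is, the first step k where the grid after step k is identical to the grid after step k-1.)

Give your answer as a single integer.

Step 0 (initial): 1 infected
Step 1: +1 new -> 2 infected
Step 2: +1 new -> 3 infected
Step 3: +2 new -> 5 infected
Step 4: +2 new -> 7 infected
Step 5: +5 new -> 12 infected
Step 6: +4 new -> 16 infected
Step 7: +5 new -> 21 infected
Step 8: +6 new -> 27 infected
Step 9: +5 new -> 32 infected
Step 10: +3 new -> 35 infected
Step 11: +1 new -> 36 infected
Step 12: +0 new -> 36 infected

Answer: 12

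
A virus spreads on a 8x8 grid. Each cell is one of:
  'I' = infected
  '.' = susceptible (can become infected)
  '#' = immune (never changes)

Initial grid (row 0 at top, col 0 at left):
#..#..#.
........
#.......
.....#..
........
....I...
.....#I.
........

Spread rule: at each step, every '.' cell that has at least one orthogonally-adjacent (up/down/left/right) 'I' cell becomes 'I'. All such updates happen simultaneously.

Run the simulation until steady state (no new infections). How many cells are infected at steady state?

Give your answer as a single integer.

Answer: 58

Derivation:
Step 0 (initial): 2 infected
Step 1: +7 new -> 9 infected
Step 2: +10 new -> 19 infected
Step 3: +8 new -> 27 infected
Step 4: +10 new -> 37 infected
Step 5: +10 new -> 47 infected
Step 6: +6 new -> 53 infected
Step 7: +3 new -> 56 infected
Step 8: +2 new -> 58 infected
Step 9: +0 new -> 58 infected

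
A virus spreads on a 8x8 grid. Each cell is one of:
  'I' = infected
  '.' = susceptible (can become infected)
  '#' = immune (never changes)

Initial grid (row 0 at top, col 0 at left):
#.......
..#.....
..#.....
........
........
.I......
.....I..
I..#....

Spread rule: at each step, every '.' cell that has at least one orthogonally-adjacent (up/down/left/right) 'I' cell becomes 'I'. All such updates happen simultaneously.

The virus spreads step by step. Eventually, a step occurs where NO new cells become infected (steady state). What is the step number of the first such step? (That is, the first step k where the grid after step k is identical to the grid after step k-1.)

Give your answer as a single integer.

Step 0 (initial): 3 infected
Step 1: +10 new -> 13 infected
Step 2: +13 new -> 26 infected
Step 3: +9 new -> 35 infected
Step 4: +7 new -> 42 infected
Step 5: +7 new -> 49 infected
Step 6: +6 new -> 55 infected
Step 7: +4 new -> 59 infected
Step 8: +1 new -> 60 infected
Step 9: +0 new -> 60 infected

Answer: 9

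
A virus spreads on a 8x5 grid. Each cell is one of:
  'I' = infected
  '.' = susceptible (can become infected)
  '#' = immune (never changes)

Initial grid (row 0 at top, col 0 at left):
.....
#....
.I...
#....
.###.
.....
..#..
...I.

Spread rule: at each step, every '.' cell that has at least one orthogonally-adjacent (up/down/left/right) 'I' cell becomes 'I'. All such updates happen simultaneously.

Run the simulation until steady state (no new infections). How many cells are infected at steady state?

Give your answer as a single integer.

Answer: 34

Derivation:
Step 0 (initial): 2 infected
Step 1: +7 new -> 9 infected
Step 2: +7 new -> 16 infected
Step 3: +9 new -> 25 infected
Step 4: +6 new -> 31 infected
Step 5: +2 new -> 33 infected
Step 6: +1 new -> 34 infected
Step 7: +0 new -> 34 infected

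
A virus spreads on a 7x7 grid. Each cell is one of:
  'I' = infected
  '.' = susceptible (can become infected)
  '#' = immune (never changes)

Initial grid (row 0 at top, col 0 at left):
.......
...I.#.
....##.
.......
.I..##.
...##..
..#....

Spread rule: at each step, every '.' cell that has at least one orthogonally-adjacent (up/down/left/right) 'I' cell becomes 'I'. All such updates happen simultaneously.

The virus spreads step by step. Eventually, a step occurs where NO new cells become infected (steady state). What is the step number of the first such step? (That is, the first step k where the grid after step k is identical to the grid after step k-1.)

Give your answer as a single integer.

Step 0 (initial): 2 infected
Step 1: +8 new -> 10 infected
Step 2: +12 new -> 22 infected
Step 3: +6 new -> 28 infected
Step 4: +3 new -> 31 infected
Step 5: +2 new -> 33 infected
Step 6: +2 new -> 35 infected
Step 7: +1 new -> 36 infected
Step 8: +2 new -> 38 infected
Step 9: +1 new -> 39 infected
Step 10: +1 new -> 40 infected
Step 11: +1 new -> 41 infected
Step 12: +0 new -> 41 infected

Answer: 12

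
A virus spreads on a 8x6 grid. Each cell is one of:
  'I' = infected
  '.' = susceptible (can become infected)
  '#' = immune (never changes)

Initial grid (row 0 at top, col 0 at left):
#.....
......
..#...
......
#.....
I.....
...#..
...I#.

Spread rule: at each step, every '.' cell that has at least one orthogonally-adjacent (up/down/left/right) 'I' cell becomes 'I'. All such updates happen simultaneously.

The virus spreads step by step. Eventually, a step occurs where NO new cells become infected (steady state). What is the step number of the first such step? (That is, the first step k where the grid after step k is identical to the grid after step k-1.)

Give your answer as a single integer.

Step 0 (initial): 2 infected
Step 1: +3 new -> 5 infected
Step 2: +6 new -> 11 infected
Step 3: +3 new -> 14 infected
Step 4: +5 new -> 19 infected
Step 5: +6 new -> 25 infected
Step 6: +7 new -> 32 infected
Step 7: +5 new -> 37 infected
Step 8: +3 new -> 40 infected
Step 9: +2 new -> 42 infected
Step 10: +1 new -> 43 infected
Step 11: +0 new -> 43 infected

Answer: 11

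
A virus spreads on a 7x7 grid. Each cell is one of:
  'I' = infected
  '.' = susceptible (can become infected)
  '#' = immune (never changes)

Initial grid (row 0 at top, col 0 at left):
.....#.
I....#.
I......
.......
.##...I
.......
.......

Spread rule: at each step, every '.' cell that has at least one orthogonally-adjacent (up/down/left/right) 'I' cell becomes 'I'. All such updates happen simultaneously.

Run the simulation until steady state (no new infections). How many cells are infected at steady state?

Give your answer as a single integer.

Answer: 45

Derivation:
Step 0 (initial): 3 infected
Step 1: +7 new -> 10 infected
Step 2: +10 new -> 20 infected
Step 3: +11 new -> 31 infected
Step 4: +9 new -> 40 infected
Step 5: +4 new -> 44 infected
Step 6: +1 new -> 45 infected
Step 7: +0 new -> 45 infected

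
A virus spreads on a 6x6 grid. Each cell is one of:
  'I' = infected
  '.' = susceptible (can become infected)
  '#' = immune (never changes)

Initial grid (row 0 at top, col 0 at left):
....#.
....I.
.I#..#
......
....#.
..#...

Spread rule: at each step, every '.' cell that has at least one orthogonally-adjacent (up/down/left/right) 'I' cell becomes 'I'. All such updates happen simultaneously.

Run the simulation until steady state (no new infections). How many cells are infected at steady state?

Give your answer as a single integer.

Answer: 31

Derivation:
Step 0 (initial): 2 infected
Step 1: +6 new -> 8 infected
Step 2: +10 new -> 18 infected
Step 3: +7 new -> 25 infected
Step 4: +3 new -> 28 infected
Step 5: +2 new -> 30 infected
Step 6: +1 new -> 31 infected
Step 7: +0 new -> 31 infected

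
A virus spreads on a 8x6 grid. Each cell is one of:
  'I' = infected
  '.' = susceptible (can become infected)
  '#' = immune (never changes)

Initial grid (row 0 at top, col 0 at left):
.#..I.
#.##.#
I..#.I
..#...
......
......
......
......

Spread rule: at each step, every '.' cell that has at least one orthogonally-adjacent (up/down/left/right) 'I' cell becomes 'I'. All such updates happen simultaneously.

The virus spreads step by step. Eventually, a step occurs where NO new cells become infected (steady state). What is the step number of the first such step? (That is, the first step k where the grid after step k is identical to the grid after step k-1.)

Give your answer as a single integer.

Step 0 (initial): 3 infected
Step 1: +7 new -> 10 infected
Step 2: +7 new -> 17 infected
Step 3: +5 new -> 22 infected
Step 4: +6 new -> 28 infected
Step 5: +6 new -> 34 infected
Step 6: +4 new -> 38 infected
Step 7: +2 new -> 40 infected
Step 8: +0 new -> 40 infected

Answer: 8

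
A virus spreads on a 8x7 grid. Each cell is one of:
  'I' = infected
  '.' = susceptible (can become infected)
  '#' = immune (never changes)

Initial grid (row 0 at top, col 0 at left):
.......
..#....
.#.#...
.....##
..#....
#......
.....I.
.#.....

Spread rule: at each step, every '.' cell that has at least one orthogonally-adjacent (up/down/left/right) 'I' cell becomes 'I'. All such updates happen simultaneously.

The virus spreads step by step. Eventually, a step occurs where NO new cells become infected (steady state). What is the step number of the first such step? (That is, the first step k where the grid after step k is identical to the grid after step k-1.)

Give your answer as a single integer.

Step 0 (initial): 1 infected
Step 1: +4 new -> 5 infected
Step 2: +6 new -> 11 infected
Step 3: +5 new -> 16 infected
Step 4: +5 new -> 21 infected
Step 5: +4 new -> 25 infected
Step 6: +5 new -> 30 infected
Step 7: +7 new -> 37 infected
Step 8: +4 new -> 41 infected
Step 9: +3 new -> 44 infected
Step 10: +2 new -> 46 infected
Step 11: +2 new -> 48 infected
Step 12: +0 new -> 48 infected

Answer: 12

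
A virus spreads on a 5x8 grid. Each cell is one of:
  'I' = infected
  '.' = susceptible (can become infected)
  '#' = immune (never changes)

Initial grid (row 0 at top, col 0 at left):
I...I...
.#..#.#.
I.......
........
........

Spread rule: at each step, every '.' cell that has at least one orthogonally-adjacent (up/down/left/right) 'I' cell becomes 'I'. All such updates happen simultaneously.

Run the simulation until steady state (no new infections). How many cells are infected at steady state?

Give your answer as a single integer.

Answer: 37

Derivation:
Step 0 (initial): 3 infected
Step 1: +6 new -> 9 infected
Step 2: +7 new -> 16 infected
Step 3: +6 new -> 22 infected
Step 4: +6 new -> 28 infected
Step 5: +5 new -> 33 infected
Step 6: +3 new -> 36 infected
Step 7: +1 new -> 37 infected
Step 8: +0 new -> 37 infected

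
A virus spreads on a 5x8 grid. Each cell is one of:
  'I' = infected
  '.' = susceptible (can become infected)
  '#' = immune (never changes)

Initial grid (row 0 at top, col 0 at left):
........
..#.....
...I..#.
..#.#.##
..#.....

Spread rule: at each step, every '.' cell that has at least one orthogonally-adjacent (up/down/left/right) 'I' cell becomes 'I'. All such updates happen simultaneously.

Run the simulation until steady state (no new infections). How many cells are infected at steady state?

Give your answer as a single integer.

Answer: 33

Derivation:
Step 0 (initial): 1 infected
Step 1: +4 new -> 5 infected
Step 2: +5 new -> 10 infected
Step 3: +8 new -> 18 infected
Step 4: +7 new -> 25 infected
Step 5: +5 new -> 30 infected
Step 6: +3 new -> 33 infected
Step 7: +0 new -> 33 infected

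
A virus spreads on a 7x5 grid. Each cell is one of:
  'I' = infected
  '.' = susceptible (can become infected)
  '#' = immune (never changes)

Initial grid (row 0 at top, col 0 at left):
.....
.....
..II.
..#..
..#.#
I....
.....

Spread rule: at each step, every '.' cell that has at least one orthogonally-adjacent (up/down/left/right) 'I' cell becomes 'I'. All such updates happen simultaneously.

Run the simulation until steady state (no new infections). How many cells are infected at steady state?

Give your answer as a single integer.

Step 0 (initial): 3 infected
Step 1: +8 new -> 11 infected
Step 2: +12 new -> 23 infected
Step 3: +5 new -> 28 infected
Step 4: +3 new -> 31 infected
Step 5: +1 new -> 32 infected
Step 6: +0 new -> 32 infected

Answer: 32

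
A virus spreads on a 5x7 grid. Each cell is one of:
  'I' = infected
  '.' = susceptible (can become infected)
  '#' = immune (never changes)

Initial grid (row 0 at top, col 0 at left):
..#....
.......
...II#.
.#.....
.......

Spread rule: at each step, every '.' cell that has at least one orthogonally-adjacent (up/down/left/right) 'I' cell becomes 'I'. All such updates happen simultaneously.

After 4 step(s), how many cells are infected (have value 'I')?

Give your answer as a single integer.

Step 0 (initial): 2 infected
Step 1: +5 new -> 7 infected
Step 2: +9 new -> 16 infected
Step 3: +7 new -> 23 infected
Step 4: +7 new -> 30 infected

Answer: 30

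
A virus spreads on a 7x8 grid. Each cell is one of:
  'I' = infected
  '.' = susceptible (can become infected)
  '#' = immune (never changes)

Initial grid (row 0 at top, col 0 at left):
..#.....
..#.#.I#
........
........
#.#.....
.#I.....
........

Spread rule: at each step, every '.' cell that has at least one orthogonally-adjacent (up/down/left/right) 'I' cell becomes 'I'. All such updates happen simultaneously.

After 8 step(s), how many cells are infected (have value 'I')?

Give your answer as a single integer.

Answer: 48

Derivation:
Step 0 (initial): 2 infected
Step 1: +5 new -> 7 infected
Step 2: +9 new -> 16 infected
Step 3: +10 new -> 26 infected
Step 4: +9 new -> 35 infected
Step 5: +5 new -> 40 infected
Step 6: +4 new -> 44 infected
Step 7: +2 new -> 46 infected
Step 8: +2 new -> 48 infected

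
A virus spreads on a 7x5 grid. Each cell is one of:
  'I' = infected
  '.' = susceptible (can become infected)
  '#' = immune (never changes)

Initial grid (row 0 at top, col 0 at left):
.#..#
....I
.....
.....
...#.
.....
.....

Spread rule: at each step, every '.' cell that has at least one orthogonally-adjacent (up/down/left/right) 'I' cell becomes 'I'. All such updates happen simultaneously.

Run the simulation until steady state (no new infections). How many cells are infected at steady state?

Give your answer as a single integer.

Answer: 32

Derivation:
Step 0 (initial): 1 infected
Step 1: +2 new -> 3 infected
Step 2: +4 new -> 7 infected
Step 3: +5 new -> 12 infected
Step 4: +4 new -> 16 infected
Step 5: +6 new -> 22 infected
Step 6: +4 new -> 26 infected
Step 7: +3 new -> 29 infected
Step 8: +2 new -> 31 infected
Step 9: +1 new -> 32 infected
Step 10: +0 new -> 32 infected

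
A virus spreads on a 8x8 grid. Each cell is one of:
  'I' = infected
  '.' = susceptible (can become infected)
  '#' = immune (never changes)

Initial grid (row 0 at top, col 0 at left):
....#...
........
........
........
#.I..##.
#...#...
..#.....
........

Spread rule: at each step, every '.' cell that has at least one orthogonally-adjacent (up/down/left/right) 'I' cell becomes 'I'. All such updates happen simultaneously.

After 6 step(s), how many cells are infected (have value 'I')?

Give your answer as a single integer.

Answer: 45

Derivation:
Step 0 (initial): 1 infected
Step 1: +4 new -> 5 infected
Step 2: +6 new -> 11 infected
Step 3: +7 new -> 18 infected
Step 4: +10 new -> 28 infected
Step 5: +10 new -> 38 infected
Step 6: +7 new -> 45 infected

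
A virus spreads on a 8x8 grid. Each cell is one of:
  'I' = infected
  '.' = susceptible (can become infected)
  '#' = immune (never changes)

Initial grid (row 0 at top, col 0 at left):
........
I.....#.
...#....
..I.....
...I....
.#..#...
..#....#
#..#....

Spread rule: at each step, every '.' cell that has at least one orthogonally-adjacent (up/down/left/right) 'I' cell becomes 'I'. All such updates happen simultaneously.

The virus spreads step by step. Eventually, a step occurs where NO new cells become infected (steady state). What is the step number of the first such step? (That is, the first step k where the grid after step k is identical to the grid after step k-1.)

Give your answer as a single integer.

Answer: 9

Derivation:
Step 0 (initial): 3 infected
Step 1: +9 new -> 12 infected
Step 2: +9 new -> 21 infected
Step 3: +8 new -> 29 infected
Step 4: +9 new -> 38 infected
Step 5: +8 new -> 46 infected
Step 6: +4 new -> 50 infected
Step 7: +4 new -> 54 infected
Step 8: +2 new -> 56 infected
Step 9: +0 new -> 56 infected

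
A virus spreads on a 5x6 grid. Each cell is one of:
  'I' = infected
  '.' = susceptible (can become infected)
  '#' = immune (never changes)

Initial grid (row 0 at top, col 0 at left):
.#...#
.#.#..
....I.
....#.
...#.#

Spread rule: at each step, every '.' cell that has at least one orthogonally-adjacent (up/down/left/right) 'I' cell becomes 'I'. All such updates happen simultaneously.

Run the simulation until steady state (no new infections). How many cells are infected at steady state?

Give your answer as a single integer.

Step 0 (initial): 1 infected
Step 1: +3 new -> 4 infected
Step 2: +5 new -> 9 infected
Step 3: +4 new -> 13 infected
Step 4: +4 new -> 17 infected
Step 5: +3 new -> 20 infected
Step 6: +2 new -> 22 infected
Step 7: +0 new -> 22 infected

Answer: 22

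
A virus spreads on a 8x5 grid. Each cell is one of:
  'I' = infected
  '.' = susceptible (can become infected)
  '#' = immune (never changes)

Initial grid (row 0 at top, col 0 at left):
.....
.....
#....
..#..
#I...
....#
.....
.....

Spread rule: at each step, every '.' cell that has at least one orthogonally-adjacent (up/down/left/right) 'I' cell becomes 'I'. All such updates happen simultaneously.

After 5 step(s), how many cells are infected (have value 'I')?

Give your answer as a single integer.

Answer: 32

Derivation:
Step 0 (initial): 1 infected
Step 1: +3 new -> 4 infected
Step 2: +6 new -> 10 infected
Step 3: +8 new -> 18 infected
Step 4: +8 new -> 26 infected
Step 5: +6 new -> 32 infected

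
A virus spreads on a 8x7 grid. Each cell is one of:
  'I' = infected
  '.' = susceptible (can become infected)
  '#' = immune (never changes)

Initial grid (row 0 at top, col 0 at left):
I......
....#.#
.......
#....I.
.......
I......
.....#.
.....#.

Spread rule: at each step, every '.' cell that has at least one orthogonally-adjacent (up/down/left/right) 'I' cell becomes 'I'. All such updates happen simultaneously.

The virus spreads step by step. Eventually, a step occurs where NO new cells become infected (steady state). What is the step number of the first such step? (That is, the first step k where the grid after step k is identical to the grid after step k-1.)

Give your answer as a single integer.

Step 0 (initial): 3 infected
Step 1: +9 new -> 12 infected
Step 2: +14 new -> 26 infected
Step 3: +14 new -> 40 infected
Step 4: +8 new -> 48 infected
Step 5: +3 new -> 51 infected
Step 6: +0 new -> 51 infected

Answer: 6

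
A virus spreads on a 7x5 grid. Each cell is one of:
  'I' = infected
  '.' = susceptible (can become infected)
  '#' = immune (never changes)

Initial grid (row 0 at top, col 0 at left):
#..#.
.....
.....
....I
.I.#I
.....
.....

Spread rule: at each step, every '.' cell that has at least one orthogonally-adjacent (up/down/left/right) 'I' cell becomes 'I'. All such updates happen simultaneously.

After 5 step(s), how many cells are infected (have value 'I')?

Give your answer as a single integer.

Step 0 (initial): 3 infected
Step 1: +7 new -> 10 infected
Step 2: +10 new -> 20 infected
Step 3: +8 new -> 28 infected
Step 4: +3 new -> 31 infected
Step 5: +1 new -> 32 infected

Answer: 32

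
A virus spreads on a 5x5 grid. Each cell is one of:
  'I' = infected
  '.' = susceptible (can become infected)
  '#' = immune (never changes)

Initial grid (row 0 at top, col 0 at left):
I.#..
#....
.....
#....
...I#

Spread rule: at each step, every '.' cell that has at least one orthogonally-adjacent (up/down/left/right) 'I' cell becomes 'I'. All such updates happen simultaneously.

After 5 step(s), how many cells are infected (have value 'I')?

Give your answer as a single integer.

Step 0 (initial): 2 infected
Step 1: +3 new -> 5 infected
Step 2: +5 new -> 10 infected
Step 3: +7 new -> 17 infected
Step 4: +3 new -> 20 infected
Step 5: +1 new -> 21 infected

Answer: 21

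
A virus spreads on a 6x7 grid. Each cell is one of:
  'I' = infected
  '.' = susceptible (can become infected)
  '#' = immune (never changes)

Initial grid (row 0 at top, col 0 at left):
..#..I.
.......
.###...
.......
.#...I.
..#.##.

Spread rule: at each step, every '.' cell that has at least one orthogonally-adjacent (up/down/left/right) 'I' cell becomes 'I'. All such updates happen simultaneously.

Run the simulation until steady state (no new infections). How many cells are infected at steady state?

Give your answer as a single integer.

Step 0 (initial): 2 infected
Step 1: +6 new -> 8 infected
Step 2: +8 new -> 16 infected
Step 3: +6 new -> 22 infected
Step 4: +2 new -> 24 infected
Step 5: +2 new -> 26 infected
Step 6: +3 new -> 29 infected
Step 7: +3 new -> 32 infected
Step 8: +1 new -> 33 infected
Step 9: +1 new -> 34 infected
Step 10: +0 new -> 34 infected

Answer: 34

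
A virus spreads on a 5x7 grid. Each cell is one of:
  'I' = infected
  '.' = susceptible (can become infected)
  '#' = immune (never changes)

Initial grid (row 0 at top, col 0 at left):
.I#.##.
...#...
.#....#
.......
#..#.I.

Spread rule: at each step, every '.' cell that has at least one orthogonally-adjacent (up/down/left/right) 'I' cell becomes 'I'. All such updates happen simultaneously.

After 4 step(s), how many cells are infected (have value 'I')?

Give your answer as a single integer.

Answer: 22

Derivation:
Step 0 (initial): 2 infected
Step 1: +5 new -> 7 infected
Step 2: +5 new -> 12 infected
Step 3: +5 new -> 17 infected
Step 4: +5 new -> 22 infected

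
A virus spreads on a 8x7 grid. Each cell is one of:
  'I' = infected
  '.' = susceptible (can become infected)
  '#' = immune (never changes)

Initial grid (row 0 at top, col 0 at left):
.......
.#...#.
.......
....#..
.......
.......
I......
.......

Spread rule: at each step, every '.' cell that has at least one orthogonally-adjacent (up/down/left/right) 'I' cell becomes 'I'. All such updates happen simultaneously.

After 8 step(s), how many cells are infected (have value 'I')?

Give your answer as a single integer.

Step 0 (initial): 1 infected
Step 1: +3 new -> 4 infected
Step 2: +4 new -> 8 infected
Step 3: +5 new -> 13 infected
Step 4: +6 new -> 19 infected
Step 5: +7 new -> 26 infected
Step 6: +7 new -> 33 infected
Step 7: +6 new -> 39 infected
Step 8: +5 new -> 44 infected

Answer: 44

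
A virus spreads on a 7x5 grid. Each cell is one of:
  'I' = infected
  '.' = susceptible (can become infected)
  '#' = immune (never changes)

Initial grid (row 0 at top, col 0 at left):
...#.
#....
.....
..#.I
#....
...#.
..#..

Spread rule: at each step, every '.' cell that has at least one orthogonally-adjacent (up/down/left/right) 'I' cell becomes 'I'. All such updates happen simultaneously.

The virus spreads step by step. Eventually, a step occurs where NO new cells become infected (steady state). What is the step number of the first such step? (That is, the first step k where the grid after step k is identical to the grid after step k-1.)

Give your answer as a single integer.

Step 0 (initial): 1 infected
Step 1: +3 new -> 4 infected
Step 2: +4 new -> 8 infected
Step 3: +5 new -> 13 infected
Step 4: +5 new -> 18 infected
Step 5: +5 new -> 23 infected
Step 6: +4 new -> 27 infected
Step 7: +2 new -> 29 infected
Step 8: +0 new -> 29 infected

Answer: 8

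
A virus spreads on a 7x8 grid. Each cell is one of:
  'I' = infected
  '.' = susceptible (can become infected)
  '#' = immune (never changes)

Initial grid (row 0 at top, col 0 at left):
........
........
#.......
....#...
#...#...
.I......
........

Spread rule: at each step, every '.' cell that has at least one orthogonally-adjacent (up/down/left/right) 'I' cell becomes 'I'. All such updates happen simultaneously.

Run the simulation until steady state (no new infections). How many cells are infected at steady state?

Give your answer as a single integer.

Answer: 52

Derivation:
Step 0 (initial): 1 infected
Step 1: +4 new -> 5 infected
Step 2: +5 new -> 10 infected
Step 3: +6 new -> 16 infected
Step 4: +5 new -> 21 infected
Step 5: +7 new -> 28 infected
Step 6: +8 new -> 36 infected
Step 7: +6 new -> 42 infected
Step 8: +4 new -> 46 infected
Step 9: +3 new -> 49 infected
Step 10: +2 new -> 51 infected
Step 11: +1 new -> 52 infected
Step 12: +0 new -> 52 infected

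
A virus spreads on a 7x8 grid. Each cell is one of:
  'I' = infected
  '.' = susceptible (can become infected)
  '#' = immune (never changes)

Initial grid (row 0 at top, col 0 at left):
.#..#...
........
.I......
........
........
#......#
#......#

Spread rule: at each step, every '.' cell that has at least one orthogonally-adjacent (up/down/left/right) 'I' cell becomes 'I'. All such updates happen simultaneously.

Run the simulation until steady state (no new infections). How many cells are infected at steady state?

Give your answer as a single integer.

Step 0 (initial): 1 infected
Step 1: +4 new -> 5 infected
Step 2: +6 new -> 11 infected
Step 3: +8 new -> 19 infected
Step 4: +7 new -> 26 infected
Step 5: +6 new -> 32 infected
Step 6: +7 new -> 39 infected
Step 7: +6 new -> 45 infected
Step 8: +4 new -> 49 infected
Step 9: +1 new -> 50 infected
Step 10: +0 new -> 50 infected

Answer: 50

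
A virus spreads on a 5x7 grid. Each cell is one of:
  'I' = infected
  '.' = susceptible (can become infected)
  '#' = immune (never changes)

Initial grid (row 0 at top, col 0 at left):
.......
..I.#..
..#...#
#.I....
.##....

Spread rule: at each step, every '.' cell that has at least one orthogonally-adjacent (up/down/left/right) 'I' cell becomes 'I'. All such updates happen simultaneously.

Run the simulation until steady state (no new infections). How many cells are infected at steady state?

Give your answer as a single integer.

Answer: 28

Derivation:
Step 0 (initial): 2 infected
Step 1: +5 new -> 7 infected
Step 2: +7 new -> 14 infected
Step 3: +6 new -> 20 infected
Step 4: +4 new -> 24 infected
Step 5: +3 new -> 27 infected
Step 6: +1 new -> 28 infected
Step 7: +0 new -> 28 infected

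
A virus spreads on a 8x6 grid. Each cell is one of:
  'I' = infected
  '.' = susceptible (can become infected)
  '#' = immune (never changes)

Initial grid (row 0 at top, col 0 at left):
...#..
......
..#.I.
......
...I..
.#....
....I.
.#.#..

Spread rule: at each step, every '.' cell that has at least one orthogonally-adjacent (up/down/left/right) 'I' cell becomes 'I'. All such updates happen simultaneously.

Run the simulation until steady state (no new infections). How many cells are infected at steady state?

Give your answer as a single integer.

Step 0 (initial): 3 infected
Step 1: +12 new -> 15 infected
Step 2: +11 new -> 26 infected
Step 3: +6 new -> 32 infected
Step 4: +6 new -> 38 infected
Step 5: +4 new -> 42 infected
Step 6: +1 new -> 43 infected
Step 7: +0 new -> 43 infected

Answer: 43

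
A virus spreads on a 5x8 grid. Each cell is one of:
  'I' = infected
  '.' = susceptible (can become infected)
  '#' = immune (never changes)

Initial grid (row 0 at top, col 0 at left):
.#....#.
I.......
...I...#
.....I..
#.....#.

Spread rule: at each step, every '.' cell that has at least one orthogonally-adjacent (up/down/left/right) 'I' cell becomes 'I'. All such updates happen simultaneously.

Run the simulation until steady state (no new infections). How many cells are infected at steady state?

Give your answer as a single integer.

Answer: 35

Derivation:
Step 0 (initial): 3 infected
Step 1: +11 new -> 14 infected
Step 2: +11 new -> 25 infected
Step 3: +7 new -> 32 infected
Step 4: +2 new -> 34 infected
Step 5: +1 new -> 35 infected
Step 6: +0 new -> 35 infected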